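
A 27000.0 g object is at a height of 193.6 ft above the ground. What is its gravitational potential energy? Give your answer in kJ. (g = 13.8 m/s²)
PE = mgh = 27 kg × 13.8 m/s² × 59.01 m = 2.199e+04 J = 21.99 kJ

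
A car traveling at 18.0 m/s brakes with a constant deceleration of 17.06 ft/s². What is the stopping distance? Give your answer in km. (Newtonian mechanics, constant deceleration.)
d = v₀² / (2a) (with unit conversion) = 0.03115 km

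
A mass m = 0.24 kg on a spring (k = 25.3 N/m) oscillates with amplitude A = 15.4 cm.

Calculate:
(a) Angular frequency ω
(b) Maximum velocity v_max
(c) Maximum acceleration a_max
ω = √(k/m) = √(25.3/0.24) = 10.27 rad/s
v_max = ωA = 10.27×0.154 = 1.581 m/s
a_max = ω²A = 10.27²×0.154 = 16.23 m/s²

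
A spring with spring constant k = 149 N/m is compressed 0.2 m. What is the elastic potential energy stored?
PE = ½kx² = ½×149×0.2² = 2.98 J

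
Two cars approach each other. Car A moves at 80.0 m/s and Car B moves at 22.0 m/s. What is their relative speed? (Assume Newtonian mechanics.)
v_rel = v_A + v_B = 80.0 + 22.0 = 102.0 m/s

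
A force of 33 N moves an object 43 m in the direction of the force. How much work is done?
W = Fd = 33×43 = 1419.0 J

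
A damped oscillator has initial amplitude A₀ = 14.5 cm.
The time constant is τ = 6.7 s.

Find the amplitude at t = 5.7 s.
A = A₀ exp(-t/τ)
A = A₀ exp(−t/τ) = 14.5×exp(−5.7/6.7) = 6.193 cm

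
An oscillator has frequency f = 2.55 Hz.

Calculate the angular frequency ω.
ω = 2πf = 2π×2.55 = 16.02 rad/s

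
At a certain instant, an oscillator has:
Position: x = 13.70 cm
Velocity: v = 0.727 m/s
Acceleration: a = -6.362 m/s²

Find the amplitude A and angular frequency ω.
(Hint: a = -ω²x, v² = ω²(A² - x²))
a = −ω²x → ω = √(|a|/x) = √(6.362/0.137) = 6.815 rad/s
v² = ω²(A² − x²) → A = √(x² + v²/ω²) = √(0.137² + 0.727²/6.815²) = 0.1736 m = 17.36 cm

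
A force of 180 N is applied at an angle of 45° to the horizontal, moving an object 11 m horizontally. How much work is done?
W = Fd cosθ = 180×11×cos(45°) = 1400.1 J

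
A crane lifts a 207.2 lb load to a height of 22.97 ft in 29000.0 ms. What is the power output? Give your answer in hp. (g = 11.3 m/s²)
W = mgh = 93.98×11.3×7.001 = 7435 J
P = W/t = 7435/29 = 256.4 W = 0.3438 hp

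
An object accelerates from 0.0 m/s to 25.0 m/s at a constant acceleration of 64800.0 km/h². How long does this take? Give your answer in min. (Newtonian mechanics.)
t = (v - v₀)/a (with unit conversion) = 0.08333 min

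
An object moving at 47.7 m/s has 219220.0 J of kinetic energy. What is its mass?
KE = ½mv² → m = 2KE/v² = 2×219220.0/47.7² = 192.7 kg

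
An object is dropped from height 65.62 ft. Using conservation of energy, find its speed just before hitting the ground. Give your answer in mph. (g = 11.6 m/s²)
mgh = ½mv² → v = √(2gh) = √(2×11.6×20) = 21.54 m/s = 48.19 mph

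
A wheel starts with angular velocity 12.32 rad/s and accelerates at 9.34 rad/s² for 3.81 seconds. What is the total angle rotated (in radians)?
θ = ω₀t + ½αt² = 12.32×3.81 + ½×9.34×3.81² = 114.73 rad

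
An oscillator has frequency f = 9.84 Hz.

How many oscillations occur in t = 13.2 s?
n = f×t = 9.84×13.2 = 129.9 oscillations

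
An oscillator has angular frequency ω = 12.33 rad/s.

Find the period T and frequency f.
T = 2π/ω = 2π/12.33 = 0.5096 s; f = ω/2π = 1.962 Hz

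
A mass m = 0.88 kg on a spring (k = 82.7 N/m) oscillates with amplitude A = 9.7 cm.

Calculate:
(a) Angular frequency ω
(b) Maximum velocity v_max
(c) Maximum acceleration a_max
ω = √(k/m) = √(82.7/0.88) = 9.694 rad/s
v_max = ωA = 9.694×0.097 = 0.9403 m/s
a_max = ω²A = 9.694²×0.097 = 9.116 m/s²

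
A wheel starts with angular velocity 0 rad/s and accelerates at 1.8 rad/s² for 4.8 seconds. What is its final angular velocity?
ω = ω₀ + αt = 0 + 1.8 × 4.8 = 8.64 rad/s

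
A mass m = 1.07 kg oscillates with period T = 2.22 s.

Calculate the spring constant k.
T = 2π√(m/k) → k = m(2π/T)² = 1.07×(2π/2.22)² = 8.571 N/m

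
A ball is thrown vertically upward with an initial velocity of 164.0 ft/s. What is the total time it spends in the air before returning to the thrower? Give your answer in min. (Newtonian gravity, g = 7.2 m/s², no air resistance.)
t_total = 2v₀/g (with unit conversion) = 0.2314 min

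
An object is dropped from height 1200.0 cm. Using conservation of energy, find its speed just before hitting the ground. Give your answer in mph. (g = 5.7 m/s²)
mgh = ½mv² → v = √(2gh) = √(2×5.7×12) = 11.7 m/s = 26.16 mph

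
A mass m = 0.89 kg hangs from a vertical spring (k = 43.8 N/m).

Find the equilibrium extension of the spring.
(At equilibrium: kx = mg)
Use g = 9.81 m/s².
x_eq = mg/k = 0.89×9.81/43.8 = 0.1993 m = 19.93 cm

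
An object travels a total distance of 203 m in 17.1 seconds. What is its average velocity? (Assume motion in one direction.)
v_avg = Δd / Δt = 203 / 17.1 = 11.87 m/s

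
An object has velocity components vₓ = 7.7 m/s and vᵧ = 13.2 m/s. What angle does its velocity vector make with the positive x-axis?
θ = arctan(vᵧ/vₓ) = arctan(13.2/7.7) = 59.74°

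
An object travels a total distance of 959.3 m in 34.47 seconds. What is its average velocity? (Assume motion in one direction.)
v_avg = Δd / Δt = 959.3 / 34.47 = 27.83 m/s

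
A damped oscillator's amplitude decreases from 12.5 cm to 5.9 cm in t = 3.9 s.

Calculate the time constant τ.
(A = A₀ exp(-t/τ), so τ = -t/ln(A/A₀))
A/A₀ = 5.9/12.5 = 0.472; ln(A/A₀) = -0.7508
τ = −t/ln(A/A₀) = −3.9/-0.7508 = 5.195 s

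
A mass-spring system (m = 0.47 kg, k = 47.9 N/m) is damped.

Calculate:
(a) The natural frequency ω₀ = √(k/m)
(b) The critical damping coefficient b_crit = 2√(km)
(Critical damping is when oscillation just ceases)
ω₀ = √(k/m) = √(47.9/0.47) = 10.1 rad/s
b_crit = 2√(km) = 2√(47.9×0.47) = 9.49 kg/s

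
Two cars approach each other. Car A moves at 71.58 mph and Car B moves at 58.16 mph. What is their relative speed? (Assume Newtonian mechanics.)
v_rel = v_A + v_B = 71.58 + 58.16 = 129.7 mph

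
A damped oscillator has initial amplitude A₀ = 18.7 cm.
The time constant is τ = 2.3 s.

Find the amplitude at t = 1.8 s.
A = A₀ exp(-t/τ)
A = A₀ exp(−t/τ) = 18.7×exp(−1.8/2.3) = 8.55 cm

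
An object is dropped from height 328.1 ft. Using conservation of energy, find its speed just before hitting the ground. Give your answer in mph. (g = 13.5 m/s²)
mgh = ½mv² → v = √(2gh) = √(2×13.5×100) = 51.96 m/s = 116.2 mph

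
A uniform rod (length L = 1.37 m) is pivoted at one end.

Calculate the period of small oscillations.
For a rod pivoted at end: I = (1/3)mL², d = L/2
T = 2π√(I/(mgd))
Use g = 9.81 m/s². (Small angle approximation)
I/m = (1/3)L² = 0.6256 m²; d = L/2 = 0.685 m
T = 2π√(I/(mgd)) = 2π√(0.6256/(9.81×0.685)) = 1.917 s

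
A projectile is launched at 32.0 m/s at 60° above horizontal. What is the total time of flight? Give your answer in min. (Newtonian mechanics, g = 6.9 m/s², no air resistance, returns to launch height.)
T = 2v₀sin(θ)/g (with unit conversion) = 0.1339 min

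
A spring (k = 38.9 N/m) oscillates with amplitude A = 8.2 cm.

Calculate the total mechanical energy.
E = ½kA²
E = ½kA² = ½×38.9×(0.082)² = 0.1308 J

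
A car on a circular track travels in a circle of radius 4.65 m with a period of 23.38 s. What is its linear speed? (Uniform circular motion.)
v = 2πr/T = 2π×4.65/23.38 = 1.25 m/s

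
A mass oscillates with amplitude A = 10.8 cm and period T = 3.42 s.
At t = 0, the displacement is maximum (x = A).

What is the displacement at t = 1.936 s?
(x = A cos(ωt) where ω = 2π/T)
ω = 2π/T = 2π/3.42 = 1.837 rad/s
x = A cos(ωt) = 10.8×cos(1.837×1.936) = -9.882 cm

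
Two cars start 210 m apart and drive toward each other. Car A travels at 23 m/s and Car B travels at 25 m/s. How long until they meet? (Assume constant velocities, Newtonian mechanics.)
Combined speed: v_combined = 23 + 25 = 48 m/s
Time to meet: t = d/48 = 210/48 = 4.38 s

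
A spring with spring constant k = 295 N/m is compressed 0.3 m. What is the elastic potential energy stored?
PE = ½kx² = ½×295×0.3² = 13.28 J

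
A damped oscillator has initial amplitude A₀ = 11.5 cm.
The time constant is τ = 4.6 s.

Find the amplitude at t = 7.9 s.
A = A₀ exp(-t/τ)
A = A₀ exp(−t/τ) = 11.5×exp(−7.9/4.6) = 2.065 cm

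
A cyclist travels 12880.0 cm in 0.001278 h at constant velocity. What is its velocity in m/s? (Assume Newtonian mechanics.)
v = d/t (with unit conversion) = 28.0 m/s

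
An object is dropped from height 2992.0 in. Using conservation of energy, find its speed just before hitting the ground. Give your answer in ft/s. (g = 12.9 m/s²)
mgh = ½mv² → v = √(2gh) = √(2×12.9×76) = 44.28 m/s = 145.3 ft/s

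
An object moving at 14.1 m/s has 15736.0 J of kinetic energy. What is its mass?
KE = ½mv² → m = 2KE/v² = 2×15736.0/14.1² = 158.3 kg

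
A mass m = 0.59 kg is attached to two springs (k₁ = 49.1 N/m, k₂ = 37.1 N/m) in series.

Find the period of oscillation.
k_eq = k₁k₂/(k₁+k₂) = 21.13 N/m
T = 2π√(m/k_eq) = 2π√(0.59/21.13) = 1.05 s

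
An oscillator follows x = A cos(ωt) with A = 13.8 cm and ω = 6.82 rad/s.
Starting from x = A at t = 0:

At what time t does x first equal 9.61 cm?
cos(ωt) = x/A = 9.61/13.8 = 0.6964
ωt = arccos(0.6964) = 0.8005 rad
t = 0.8005/6.82 = 0.1174 s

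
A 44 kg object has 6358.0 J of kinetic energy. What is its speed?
KE = ½mv² → v = √(2KE/m) = √(2×6358.0/44) = 17.0 m/s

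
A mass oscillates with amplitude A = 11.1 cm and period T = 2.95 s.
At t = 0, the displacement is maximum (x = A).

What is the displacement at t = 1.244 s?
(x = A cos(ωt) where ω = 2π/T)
ω = 2π/T = 2π/2.95 = 2.13 rad/s
x = A cos(ωt) = 11.1×cos(2.13×1.244) = -9.783 cm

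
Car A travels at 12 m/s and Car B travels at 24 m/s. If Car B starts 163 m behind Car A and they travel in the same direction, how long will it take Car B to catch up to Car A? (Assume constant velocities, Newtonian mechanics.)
Relative speed: v_rel = 24 - 12 = 12 m/s
Time to catch: t = d₀/v_rel = 163/12 = 13.58 s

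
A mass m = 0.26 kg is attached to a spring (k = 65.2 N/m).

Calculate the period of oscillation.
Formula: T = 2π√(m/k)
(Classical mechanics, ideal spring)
T = 2π√(m/k) = 2π√(0.26/65.2) = 0.3968 s; f = 1/T = 2.52 Hz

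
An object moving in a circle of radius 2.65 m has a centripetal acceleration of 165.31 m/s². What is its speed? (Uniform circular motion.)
v = √(a_c × r) = √(165.31 × 2.65) = 20.93 m/s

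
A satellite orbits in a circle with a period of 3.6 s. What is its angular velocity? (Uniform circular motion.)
ω = 2π/T = 2π/3.6 = 1.7453 rad/s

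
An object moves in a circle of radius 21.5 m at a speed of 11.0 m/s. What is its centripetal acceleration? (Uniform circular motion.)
a_c = v²/r = 11.0²/21.5 = 121/21.5 = 5.63 m/s²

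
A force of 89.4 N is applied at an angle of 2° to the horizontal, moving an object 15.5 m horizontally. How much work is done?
W = Fd cosθ = 89.4×15.5×cos(2°) = 1384.9 J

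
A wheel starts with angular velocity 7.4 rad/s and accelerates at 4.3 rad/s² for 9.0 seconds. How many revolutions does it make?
θ = ω₀t + ½αt² = 7.4×9.0 + ½×4.3×9.0² = 240.75 rad
Revolutions = θ/(2π) = 240.75/(2π) = 38.32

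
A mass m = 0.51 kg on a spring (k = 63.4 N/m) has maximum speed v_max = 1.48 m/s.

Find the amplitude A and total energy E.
½mv²_max = ½kA² → A = v_max√(m/k) = 1.48×√(0.51/63.4) = 0.1327 m = 13.27 cm
E = ½mv²_max = ½×0.51×1.48² = 0.5586 J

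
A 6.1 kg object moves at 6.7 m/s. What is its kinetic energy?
KE = ½mv² = ½×6.1×6.7² = 136.9145 J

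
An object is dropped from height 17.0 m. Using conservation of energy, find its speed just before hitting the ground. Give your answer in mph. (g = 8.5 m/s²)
mgh = ½mv² → v = √(2gh) = √(2×8.5×17) = 17 m/s = 38.03 mph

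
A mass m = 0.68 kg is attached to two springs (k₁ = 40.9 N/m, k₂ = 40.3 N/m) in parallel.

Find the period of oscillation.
k_eq = k₁+k₂ = 81.2 N/m
T = 2π√(m/k_eq) = 2π√(0.68/81.2) = 0.575 s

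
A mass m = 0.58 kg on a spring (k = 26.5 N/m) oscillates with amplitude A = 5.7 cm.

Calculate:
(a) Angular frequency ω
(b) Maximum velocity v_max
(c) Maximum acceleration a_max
ω = √(k/m) = √(26.5/0.58) = 6.759 rad/s
v_max = ωA = 6.759×0.057 = 0.3853 m/s
a_max = ω²A = 6.759²×0.057 = 2.604 m/s²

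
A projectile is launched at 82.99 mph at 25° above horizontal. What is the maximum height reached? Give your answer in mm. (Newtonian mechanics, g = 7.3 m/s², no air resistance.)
H = v₀²sin²(θ)/(2g) (with unit conversion) = 16840.0 mm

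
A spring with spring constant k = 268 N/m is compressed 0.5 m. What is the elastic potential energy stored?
PE = ½kx² = ½×268×0.5² = 33.5 J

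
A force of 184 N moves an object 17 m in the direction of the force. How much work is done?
W = Fd = 184×17 = 3128.0 J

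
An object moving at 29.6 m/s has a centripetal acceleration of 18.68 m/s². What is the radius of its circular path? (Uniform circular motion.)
r = v²/a_c = 29.6²/18.68 = 46.9 m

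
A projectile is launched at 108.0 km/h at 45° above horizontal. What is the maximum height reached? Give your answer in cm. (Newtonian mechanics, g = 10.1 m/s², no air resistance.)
H = v₀²sin²(θ)/(2g) (with unit conversion) = 2228.0 cm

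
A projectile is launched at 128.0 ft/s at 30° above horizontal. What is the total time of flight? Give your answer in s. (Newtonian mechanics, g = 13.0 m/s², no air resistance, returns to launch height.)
T = 2v₀sin(θ)/g (with unit conversion) = 3.001 s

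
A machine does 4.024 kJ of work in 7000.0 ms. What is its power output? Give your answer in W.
P = W/t = 4024 J / 7 s = 574.9 W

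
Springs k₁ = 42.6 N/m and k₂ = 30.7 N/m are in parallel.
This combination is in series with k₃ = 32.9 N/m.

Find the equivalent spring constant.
k₁₂ = k₁ + k₂ = 73.3 N/m (parallel)
1/k_eq = 1/k₁₂ + 1/k₃ → k_eq = 22.71 N/m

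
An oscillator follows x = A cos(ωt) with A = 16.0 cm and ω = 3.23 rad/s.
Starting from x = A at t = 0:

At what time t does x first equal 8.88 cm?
cos(ωt) = x/A = 8.88/16.0 = 0.555
ωt = arccos(0.555) = 0.9824 rad
t = 0.9824/3.23 = 0.3042 s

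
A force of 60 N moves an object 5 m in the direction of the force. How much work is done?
W = Fd = 60×5 = 300.0 J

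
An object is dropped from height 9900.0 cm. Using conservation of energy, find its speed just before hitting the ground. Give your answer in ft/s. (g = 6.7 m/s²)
mgh = ½mv² → v = √(2gh) = √(2×6.7×99) = 36.42 m/s = 119.5 ft/s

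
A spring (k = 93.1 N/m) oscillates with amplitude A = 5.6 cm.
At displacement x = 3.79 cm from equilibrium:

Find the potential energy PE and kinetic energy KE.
E_total = ½kA² = ½×93.1×(0.056)² = 0.146 J
PE = ½kx² = ½×93.1×(0.0379)² = 0.06686 J
KE = E_total − PE = 0.07912 J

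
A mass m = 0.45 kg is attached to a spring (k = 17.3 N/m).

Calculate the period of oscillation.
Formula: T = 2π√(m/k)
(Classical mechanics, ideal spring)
T = 2π√(m/k) = 2π√(0.45/17.3) = 1.013 s; f = 1/T = 0.9868 Hz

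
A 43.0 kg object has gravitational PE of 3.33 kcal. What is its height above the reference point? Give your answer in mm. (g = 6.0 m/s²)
PE = mgh → h = PE/(mg) = 1.393e+04 J / (43 kg × 6.0 m/s²) = 54 m = 54000.0 mm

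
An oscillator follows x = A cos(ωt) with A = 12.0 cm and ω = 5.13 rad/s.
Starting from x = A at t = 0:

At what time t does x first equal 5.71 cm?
cos(ωt) = x/A = 5.71/12.0 = 0.4758
ωt = arccos(0.4758) = 1.075 rad
t = 1.075/5.13 = 0.2095 s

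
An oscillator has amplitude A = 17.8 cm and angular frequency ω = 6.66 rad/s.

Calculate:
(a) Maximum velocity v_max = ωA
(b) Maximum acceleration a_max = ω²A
v_max = ωA = 6.66×0.178 = 1.185 m/s
a_max = ω²A = 6.66²×0.178 = 7.895 m/s²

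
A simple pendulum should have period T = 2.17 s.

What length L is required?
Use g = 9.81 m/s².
T = 2π√(L/g) → L = g(T/2π)² = 9.81×(2.17/2π)² = 1.17 m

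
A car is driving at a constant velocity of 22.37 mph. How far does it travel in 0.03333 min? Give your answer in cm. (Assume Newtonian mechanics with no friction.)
d = vt (with unit conversion) = 2000.0 cm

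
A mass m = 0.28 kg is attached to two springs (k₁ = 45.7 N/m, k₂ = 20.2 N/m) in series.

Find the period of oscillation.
k_eq = k₁k₂/(k₁+k₂) = 14.01 N/m
T = 2π√(m/k_eq) = 2π√(0.28/14.01) = 0.8883 s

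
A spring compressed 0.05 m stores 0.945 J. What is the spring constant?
PE = ½kx² → k = 2PE/x² = 2×0.945/0.05² = 756.0 N/m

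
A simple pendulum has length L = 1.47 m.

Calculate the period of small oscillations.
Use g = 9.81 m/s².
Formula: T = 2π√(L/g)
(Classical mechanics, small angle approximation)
T = 2π√(L/g) = 2π√(1.47/9.81) = 2.432 s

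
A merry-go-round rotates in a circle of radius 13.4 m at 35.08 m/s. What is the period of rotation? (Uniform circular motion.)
T = 2πr/v = 2π×13.4/35.08 = 2.4 s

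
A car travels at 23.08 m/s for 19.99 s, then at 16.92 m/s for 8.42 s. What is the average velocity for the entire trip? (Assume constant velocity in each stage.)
d₁ = v₁t₁ = 23.08 × 19.99 = 461.369 m
d₂ = v₂t₂ = 16.92 × 8.42 = 142.466 m
d_total = 603.84 m, t_total = 28.41 s
v_avg = d_total/t_total = 603.84/28.41 = 21.25 m/s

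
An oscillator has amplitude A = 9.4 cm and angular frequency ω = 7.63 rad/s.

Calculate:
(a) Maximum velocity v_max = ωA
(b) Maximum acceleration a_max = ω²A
v_max = ωA = 7.63×0.094 = 0.7172 m/s
a_max = ω²A = 7.63²×0.094 = 5.472 m/s²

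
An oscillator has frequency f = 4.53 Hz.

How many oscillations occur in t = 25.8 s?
n = f×t = 4.53×25.8 = 116.9 oscillations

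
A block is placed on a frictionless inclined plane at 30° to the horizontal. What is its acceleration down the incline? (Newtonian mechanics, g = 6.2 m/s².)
a = g sin(θ) = 6.2 × sin(30°) = 6.2 × 0.5 = 3.1 m/s²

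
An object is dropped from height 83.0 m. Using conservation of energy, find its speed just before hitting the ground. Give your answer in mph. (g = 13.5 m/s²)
mgh = ½mv² → v = √(2gh) = √(2×13.5×83) = 47.34 m/s = 105.9 mph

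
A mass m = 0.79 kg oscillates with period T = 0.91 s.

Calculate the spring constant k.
T = 2π√(m/k) → k = m(2π/T)² = 0.79×(2π/0.91)² = 37.66 N/m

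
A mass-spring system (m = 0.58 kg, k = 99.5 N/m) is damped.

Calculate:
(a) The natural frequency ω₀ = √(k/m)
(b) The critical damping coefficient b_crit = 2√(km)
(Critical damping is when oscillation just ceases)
ω₀ = √(k/m) = √(99.5/0.58) = 13.1 rad/s
b_crit = 2√(km) = 2√(99.5×0.58) = 15.19 kg/s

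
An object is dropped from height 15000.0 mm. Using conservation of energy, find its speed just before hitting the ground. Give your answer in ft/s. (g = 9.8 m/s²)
mgh = ½mv² → v = √(2gh) = √(2×9.8×15) = 17.15 m/s = 56.25 ft/s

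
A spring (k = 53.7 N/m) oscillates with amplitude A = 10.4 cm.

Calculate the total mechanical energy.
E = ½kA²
E = ½kA² = ½×53.7×(0.104)² = 0.2904 J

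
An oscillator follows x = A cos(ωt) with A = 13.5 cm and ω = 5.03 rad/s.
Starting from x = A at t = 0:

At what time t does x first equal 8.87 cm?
cos(ωt) = x/A = 8.87/13.5 = 0.657
ωt = arccos(0.657) = 0.8539 rad
t = 0.8539/5.03 = 0.1698 s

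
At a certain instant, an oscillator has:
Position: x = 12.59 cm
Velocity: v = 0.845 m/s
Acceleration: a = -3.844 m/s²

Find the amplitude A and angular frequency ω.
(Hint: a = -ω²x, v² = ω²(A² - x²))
a = −ω²x → ω = √(|a|/x) = √(3.844/0.1259) = 5.526 rad/s
v² = ω²(A² − x²) → A = √(x² + v²/ω²) = √(0.1259² + 0.845²/5.526²) = 0.1981 m = 19.81 cm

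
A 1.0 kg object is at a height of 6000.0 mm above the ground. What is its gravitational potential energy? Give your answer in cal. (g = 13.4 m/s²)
PE = mgh = 1 kg × 13.4 m/s² × 6 m = 80.4 J = 19.22 cal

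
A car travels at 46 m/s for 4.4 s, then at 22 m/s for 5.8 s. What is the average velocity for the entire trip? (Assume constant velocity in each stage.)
d₁ = v₁t₁ = 46 × 4.4 = 202.4 m
d₂ = v₂t₂ = 22 × 5.8 = 127.6 m
d_total = 330.0 m, t_total = 10.2 s
v_avg = d_total/t_total = 330.0/10.2 = 32.35 m/s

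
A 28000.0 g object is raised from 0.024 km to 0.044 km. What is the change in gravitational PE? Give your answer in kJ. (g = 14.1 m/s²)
ΔPE = mg(h₂ − h₁) = 28 kg × 14.1 m/s² × (44 − 24) m = 7896 J = 7.896 kJ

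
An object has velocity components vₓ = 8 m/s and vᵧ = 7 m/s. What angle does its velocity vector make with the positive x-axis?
θ = arctan(vᵧ/vₓ) = arctan(7/8) = 41.19°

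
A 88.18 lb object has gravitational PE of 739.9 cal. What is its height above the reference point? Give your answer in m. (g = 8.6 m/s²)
PE = mgh → h = PE/(mg) = 3096 J / (40 kg × 8.6 m/s²) = 9 m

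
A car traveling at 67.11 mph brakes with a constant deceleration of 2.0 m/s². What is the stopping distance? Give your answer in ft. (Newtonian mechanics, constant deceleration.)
d = v₀² / (2a) (with unit conversion) = 738.2 ft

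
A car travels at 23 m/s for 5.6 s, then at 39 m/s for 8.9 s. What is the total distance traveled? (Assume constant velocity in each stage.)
d₁ = v₁t₁ = 23 × 5.6 = 128.8 m
d₂ = v₂t₂ = 39 × 8.9 = 347.1 m
d_total = 128.8 + 347.1 = 475.9 m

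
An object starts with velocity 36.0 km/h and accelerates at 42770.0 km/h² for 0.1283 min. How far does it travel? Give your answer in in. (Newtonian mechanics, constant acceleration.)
d = v₀t + ½at² (with unit conversion) = 6880.0 in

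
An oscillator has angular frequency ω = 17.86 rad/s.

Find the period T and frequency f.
T = 2π/ω = 2π/17.86 = 0.3518 s; f = ω/2π = 2.843 Hz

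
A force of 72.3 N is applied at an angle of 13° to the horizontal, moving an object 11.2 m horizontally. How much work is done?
W = Fd cosθ = 72.3×11.2×cos(13°) = 789.01 J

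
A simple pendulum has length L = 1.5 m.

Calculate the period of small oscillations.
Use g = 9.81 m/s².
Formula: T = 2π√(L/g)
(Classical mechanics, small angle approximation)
T = 2π√(L/g) = 2π√(1.5/9.81) = 2.457 s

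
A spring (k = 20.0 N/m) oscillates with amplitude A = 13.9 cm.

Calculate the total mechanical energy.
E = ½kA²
E = ½kA² = ½×20.0×(0.139)² = 0.1932 J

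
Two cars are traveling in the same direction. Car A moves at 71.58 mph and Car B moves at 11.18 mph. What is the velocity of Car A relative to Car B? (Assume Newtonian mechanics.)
v_rel = v_A - v_B = 71.58 - 11.18 = 60.4 mph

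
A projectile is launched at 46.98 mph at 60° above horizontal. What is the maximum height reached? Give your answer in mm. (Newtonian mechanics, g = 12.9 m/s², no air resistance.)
H = v₀²sin²(θ)/(2g) (with unit conversion) = 12820.0 mm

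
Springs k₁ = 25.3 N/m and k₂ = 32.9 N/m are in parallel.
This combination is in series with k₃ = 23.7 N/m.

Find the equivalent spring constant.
k₁₂ = k₁ + k₂ = 58.2 N/m (parallel)
1/k_eq = 1/k₁₂ + 1/k₃ → k_eq = 16.84 N/m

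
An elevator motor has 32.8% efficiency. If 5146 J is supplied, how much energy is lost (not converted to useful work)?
W_out = η × W_in = 0.328×5146 = 1687.9 J
W_lost = W_in − W_out = 5146 − 1687.9 = 3458.1 J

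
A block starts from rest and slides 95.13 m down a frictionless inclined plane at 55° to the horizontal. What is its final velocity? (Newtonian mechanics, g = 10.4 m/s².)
a = g sin(θ) = 10.4 × sin(55°) = 8.52 m/s²
v = √(2ad) = √(2 × 8.52 × 95.13) = 40.26 m/s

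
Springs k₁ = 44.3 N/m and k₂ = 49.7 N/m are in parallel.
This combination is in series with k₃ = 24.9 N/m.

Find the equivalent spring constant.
k₁₂ = k₁ + k₂ = 94 N/m (parallel)
1/k_eq = 1/k₁₂ + 1/k₃ → k_eq = 19.69 N/m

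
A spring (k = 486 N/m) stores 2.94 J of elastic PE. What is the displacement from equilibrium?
PE = ½kx² → x = √(2PE/k) = √(2×2.94/486) = 0.11 m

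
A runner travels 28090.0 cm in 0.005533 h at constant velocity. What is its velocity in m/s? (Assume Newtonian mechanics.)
v = d/t (with unit conversion) = 14.1 m/s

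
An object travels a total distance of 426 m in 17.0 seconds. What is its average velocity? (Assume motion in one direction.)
v_avg = Δd / Δt = 426 / 17.0 = 25.06 m/s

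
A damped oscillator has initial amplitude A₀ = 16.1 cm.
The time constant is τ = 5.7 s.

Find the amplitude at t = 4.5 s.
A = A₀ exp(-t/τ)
A = A₀ exp(−t/τ) = 16.1×exp(−4.5/5.7) = 7.311 cm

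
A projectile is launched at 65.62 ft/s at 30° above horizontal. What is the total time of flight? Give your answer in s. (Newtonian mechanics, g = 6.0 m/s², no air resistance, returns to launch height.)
T = 2v₀sin(θ)/g (with unit conversion) = 3.333 s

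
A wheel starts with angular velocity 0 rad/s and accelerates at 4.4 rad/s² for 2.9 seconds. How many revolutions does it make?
θ = ω₀t + ½αt² = 0×2.9 + ½×4.4×2.9² = 18.5 rad
Revolutions = θ/(2π) = 18.5/(2π) = 2.94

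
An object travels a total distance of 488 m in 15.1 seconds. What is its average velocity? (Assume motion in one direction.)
v_avg = Δd / Δt = 488 / 15.1 = 32.32 m/s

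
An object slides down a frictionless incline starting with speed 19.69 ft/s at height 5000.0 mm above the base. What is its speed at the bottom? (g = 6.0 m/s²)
½mv₀² + mgh = ½mv² → v = √(v₀² + 2gh) = √(6.002² + 2×6.0×5) = 9.799 m/s = 32.15 ft/s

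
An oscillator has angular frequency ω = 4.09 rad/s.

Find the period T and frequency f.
T = 2π/ω = 2π/4.09 = 1.536 s; f = ω/2π = 0.6509 Hz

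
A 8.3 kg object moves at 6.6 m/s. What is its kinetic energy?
KE = ½mv² = ½×8.3×6.6² = 180.774 J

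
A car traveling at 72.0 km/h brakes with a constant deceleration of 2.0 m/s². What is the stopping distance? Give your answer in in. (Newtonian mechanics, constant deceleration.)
d = v₀² / (2a) (with unit conversion) = 3937.0 in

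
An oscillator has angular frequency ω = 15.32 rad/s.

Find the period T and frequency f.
T = 2π/ω = 2π/15.32 = 0.4101 s; f = ω/2π = 2.438 Hz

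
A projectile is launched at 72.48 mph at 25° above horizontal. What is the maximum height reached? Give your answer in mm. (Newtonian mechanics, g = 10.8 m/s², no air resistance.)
H = v₀²sin²(θ)/(2g) (with unit conversion) = 8681.0 mm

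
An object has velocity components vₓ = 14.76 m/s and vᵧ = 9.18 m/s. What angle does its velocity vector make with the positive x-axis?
θ = arctan(vᵧ/vₓ) = arctan(9.18/14.76) = 31.88°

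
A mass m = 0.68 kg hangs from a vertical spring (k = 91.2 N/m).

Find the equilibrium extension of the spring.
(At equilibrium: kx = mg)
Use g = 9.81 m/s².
x_eq = mg/k = 0.68×9.81/91.2 = 0.07314 m = 7.314 cm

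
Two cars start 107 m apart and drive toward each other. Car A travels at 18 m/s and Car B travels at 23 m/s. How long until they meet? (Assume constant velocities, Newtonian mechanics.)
Combined speed: v_combined = 18 + 23 = 41 m/s
Time to meet: t = d/41 = 107/41 = 2.61 s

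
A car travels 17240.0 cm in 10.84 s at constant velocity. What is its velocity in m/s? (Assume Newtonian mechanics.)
v = d/t (with unit conversion) = 15.9 m/s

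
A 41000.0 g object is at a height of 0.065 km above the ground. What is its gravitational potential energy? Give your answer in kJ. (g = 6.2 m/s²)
PE = mgh = 41 kg × 6.2 m/s² × 65 m = 1.652e+04 J = 16.52 kJ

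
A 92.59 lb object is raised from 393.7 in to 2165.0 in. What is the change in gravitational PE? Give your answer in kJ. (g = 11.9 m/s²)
ΔPE = mg(h₂ − h₁) = 42 kg × 11.9 m/s² × (54.99 − 10) m = 2.249e+04 J = 22.49 kJ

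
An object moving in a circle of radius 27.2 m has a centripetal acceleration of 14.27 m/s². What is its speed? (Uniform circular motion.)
v = √(a_c × r) = √(14.27 × 27.2) = 19.7 m/s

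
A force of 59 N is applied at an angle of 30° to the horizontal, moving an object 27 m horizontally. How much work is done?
W = Fd cosθ = 59×27×cos(30°) = 1379.6 J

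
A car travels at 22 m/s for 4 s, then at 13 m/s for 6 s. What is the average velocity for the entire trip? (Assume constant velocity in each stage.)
d₁ = v₁t₁ = 22 × 4 = 88 m
d₂ = v₂t₂ = 13 × 6 = 78 m
d_total = 166 m, t_total = 10 s
v_avg = d_total/t_total = 166/10 = 16.6 m/s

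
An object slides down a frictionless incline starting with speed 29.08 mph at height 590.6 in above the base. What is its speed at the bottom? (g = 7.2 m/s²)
½mv₀² + mgh = ½mv² → v = √(v₀² + 2gh) = √(13² + 2×7.2×15) = 19.62 m/s = 43.89 mph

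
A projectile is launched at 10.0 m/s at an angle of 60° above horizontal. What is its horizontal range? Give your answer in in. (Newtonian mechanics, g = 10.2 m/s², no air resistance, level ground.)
R = v₀² sin(2θ) / g (with unit conversion) = 334.3 in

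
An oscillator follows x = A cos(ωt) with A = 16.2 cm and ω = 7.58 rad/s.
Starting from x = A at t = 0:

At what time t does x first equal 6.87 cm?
cos(ωt) = x/A = 6.87/16.2 = 0.4241
ωt = arccos(0.4241) = 1.133 rad
t = 1.133/7.58 = 0.1495 s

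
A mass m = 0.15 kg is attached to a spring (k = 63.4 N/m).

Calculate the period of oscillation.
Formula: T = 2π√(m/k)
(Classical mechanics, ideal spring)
T = 2π√(m/k) = 2π√(0.15/63.4) = 0.3056 s; f = 1/T = 3.272 Hz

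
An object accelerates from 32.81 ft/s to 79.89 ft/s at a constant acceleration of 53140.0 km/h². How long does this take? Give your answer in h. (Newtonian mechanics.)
t = (v - v₀)/a (with unit conversion) = 0.0009721 h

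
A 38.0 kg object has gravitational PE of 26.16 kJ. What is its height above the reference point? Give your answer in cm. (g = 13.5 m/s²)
PE = mgh → h = PE/(mg) = 2.616e+04 J / (38 kg × 13.5 m/s²) = 50.99 m = 5099.0 cm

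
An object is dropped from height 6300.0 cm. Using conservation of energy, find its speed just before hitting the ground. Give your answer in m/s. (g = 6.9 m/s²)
mgh = ½mv² → v = √(2gh) = √(2×6.9×63) = 29.49 m/s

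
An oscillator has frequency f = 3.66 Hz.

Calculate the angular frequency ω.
ω = 2πf = 2π×3.66 = 23 rad/s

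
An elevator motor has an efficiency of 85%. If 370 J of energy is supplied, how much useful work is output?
W_out = η × W_in = 0.85 × 370 = 314.5 J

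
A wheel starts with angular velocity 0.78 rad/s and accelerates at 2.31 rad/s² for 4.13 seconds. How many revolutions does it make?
θ = ω₀t + ½αt² = 0.78×4.13 + ½×2.31×4.13² = 22.92 rad
Revolutions = θ/(2π) = 22.92/(2π) = 3.65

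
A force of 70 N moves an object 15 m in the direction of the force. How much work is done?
W = Fd = 70×15 = 1050.0 J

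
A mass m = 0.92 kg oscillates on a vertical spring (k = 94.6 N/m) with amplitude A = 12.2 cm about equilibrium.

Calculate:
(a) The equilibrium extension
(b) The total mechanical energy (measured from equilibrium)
x_eq = mg/k = 0.92×9.81/94.6 = 0.0954 m = 9.54 cm
E = ½kA² = ½×94.6×(0.122)² = 0.704 J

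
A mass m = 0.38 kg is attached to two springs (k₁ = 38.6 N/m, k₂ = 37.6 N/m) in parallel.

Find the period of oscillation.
k_eq = k₁+k₂ = 76.2 N/m
T = 2π√(m/k_eq) = 2π√(0.38/76.2) = 0.4437 s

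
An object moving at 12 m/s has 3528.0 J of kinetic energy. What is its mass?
KE = ½mv² → m = 2KE/v² = 2×3528.0/12² = 49.0 kg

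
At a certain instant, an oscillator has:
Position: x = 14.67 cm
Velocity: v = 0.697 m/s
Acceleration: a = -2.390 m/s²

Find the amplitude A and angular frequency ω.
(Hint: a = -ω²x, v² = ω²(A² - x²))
a = −ω²x → ω = √(|a|/x) = √(2.39/0.1467) = 4.036 rad/s
v² = ω²(A² − x²) → A = √(x² + v²/ω²) = √(0.1467² + 0.697²/4.036²) = 0.2266 m = 22.66 cm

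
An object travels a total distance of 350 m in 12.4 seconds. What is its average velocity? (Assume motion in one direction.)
v_avg = Δd / Δt = 350 / 12.4 = 28.23 m/s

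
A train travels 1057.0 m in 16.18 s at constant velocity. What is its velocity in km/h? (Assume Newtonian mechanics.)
v = d/t (with unit conversion) = 235.2 km/h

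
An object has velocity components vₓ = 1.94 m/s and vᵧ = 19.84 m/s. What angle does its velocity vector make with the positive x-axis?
θ = arctan(vᵧ/vₓ) = arctan(19.84/1.94) = 84.42°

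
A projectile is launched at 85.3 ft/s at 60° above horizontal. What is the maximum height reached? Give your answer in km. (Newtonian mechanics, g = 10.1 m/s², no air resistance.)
H = v₀²sin²(θ)/(2g) (with unit conversion) = 0.0251 km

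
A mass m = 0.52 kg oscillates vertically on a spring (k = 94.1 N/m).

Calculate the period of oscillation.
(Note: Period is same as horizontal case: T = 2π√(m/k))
T = 2π√(m/k) = 2π√(0.52/94.1) = 0.4671 s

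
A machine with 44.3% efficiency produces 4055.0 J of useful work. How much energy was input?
W_in = W_out/η = 4055.0/0.443 = 9153.5 J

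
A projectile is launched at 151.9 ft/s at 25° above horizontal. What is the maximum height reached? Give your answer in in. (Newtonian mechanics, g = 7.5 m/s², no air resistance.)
H = v₀²sin²(θ)/(2g) (with unit conversion) = 1005.0 in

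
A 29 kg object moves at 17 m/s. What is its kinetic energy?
KE = ½mv² = ½×29×17² = 4190.5 J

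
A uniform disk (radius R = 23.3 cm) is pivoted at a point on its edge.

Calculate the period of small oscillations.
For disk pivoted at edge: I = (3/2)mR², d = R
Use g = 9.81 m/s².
I/m = (3/2)R² = 0.08143 m²; d = R = 0.233 m
T = 2π√((3/2)R²/(gR)) = 2π√(3R/(2g)) = 1.186 s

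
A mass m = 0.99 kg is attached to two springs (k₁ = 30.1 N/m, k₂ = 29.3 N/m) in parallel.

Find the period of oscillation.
k_eq = k₁+k₂ = 59.4 N/m
T = 2π√(m/k_eq) = 2π√(0.99/59.4) = 0.8112 s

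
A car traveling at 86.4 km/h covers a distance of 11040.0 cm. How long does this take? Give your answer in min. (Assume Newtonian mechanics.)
t = d/v (with unit conversion) = 0.07667 min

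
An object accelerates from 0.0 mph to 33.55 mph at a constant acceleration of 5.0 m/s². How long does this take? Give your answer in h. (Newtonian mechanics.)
t = (v - v₀)/a (with unit conversion) = 0.0008332 h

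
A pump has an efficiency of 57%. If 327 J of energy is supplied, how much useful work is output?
W_out = η × W_in = 0.57 × 327 = 186.39 J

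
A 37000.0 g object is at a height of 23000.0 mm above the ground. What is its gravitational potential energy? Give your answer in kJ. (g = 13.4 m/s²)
PE = mgh = 37 kg × 13.4 m/s² × 23 m = 1.14e+04 J = 11.4 kJ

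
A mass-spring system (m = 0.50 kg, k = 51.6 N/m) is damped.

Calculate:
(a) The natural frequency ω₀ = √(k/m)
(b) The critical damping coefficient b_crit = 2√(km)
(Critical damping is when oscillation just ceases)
ω₀ = √(k/m) = √(51.6/0.5) = 10.16 rad/s
b_crit = 2√(km) = 2√(51.6×0.5) = 10.16 kg/s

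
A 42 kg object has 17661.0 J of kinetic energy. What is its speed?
KE = ½mv² → v = √(2KE/m) = √(2×17661.0/42) = 29.0 m/s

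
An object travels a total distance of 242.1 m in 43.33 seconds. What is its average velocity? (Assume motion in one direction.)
v_avg = Δd / Δt = 242.1 / 43.33 = 5.59 m/s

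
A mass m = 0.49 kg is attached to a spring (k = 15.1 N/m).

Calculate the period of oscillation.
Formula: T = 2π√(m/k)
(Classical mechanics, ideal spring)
T = 2π√(m/k) = 2π√(0.49/15.1) = 1.132 s; f = 1/T = 0.8835 Hz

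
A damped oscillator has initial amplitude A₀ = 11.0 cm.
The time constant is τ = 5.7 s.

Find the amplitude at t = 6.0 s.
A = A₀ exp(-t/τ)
A = A₀ exp(−t/τ) = 11.0×exp(−6.0/5.7) = 3.839 cm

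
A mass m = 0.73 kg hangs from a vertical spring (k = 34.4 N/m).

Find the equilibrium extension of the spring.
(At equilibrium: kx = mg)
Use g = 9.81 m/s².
x_eq = mg/k = 0.73×9.81/34.4 = 0.2082 m = 20.82 cm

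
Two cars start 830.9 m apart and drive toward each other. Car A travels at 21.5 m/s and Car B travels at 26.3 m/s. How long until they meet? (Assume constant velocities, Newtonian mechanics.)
Combined speed: v_combined = 21.5 + 26.3 = 47.8 m/s
Time to meet: t = d/47.8 = 830.9/47.8 = 17.38 s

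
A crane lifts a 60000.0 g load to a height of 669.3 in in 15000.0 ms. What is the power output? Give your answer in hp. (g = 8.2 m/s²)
W = mgh = 60×8.2×17 = 8364 J
P = W/t = 8364/15 = 557.6 W = 0.7478 hp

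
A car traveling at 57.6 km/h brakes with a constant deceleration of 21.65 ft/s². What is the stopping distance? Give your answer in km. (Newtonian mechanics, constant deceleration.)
d = v₀² / (2a) (with unit conversion) = 0.0194 km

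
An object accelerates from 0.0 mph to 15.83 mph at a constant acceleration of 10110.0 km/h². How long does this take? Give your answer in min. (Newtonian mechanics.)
t = (v - v₀)/a (with unit conversion) = 0.1512 min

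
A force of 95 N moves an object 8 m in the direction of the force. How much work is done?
W = Fd = 95×8 = 760.0 J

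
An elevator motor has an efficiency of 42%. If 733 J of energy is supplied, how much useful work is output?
W_out = η × W_in = 0.42 × 733 = 307.86 J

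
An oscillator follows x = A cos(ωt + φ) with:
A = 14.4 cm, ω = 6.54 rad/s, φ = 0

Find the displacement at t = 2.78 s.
x = A cos(ωt + φ) = 14.4×cos(6.54×2.78 + 0) = 11.3 cm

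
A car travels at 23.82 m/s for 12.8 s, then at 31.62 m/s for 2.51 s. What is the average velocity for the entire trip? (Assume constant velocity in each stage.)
d₁ = v₁t₁ = 23.82 × 12.8 = 304.896 m
d₂ = v₂t₂ = 31.62 × 2.51 = 79.3662 m
d_total = 384.26 m, t_total = 15.31 s
v_avg = d_total/t_total = 384.26/15.31 = 25.1 m/s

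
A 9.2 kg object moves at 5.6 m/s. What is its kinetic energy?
KE = ½mv² = ½×9.2×5.6² = 144.256 J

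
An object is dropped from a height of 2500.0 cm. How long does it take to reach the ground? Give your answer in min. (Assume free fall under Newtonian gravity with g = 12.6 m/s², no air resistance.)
t = √(2h/g) (with unit conversion) = 0.0332 min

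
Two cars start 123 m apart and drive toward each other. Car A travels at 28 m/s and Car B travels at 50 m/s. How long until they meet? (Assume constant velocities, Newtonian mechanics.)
Combined speed: v_combined = 28 + 50 = 78 m/s
Time to meet: t = d/78 = 123/78 = 1.58 s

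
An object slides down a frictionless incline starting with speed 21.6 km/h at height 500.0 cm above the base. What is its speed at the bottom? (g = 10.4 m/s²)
½mv₀² + mgh = ½mv² → v = √(v₀² + 2gh) = √(6² + 2×10.4×5) = 11.83 m/s = 42.6 km/h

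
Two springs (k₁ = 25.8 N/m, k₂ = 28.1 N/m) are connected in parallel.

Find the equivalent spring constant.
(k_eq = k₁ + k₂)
k_eq = k₁ + k₂ = 25.8 + 28.1 = 53.9 N/m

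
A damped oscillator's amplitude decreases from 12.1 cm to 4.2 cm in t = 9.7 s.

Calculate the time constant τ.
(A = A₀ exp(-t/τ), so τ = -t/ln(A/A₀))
A/A₀ = 4.2/12.1 = 0.3471; ln(A/A₀) = -1.058
τ = −t/ln(A/A₀) = −9.7/-1.058 = 9.167 s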